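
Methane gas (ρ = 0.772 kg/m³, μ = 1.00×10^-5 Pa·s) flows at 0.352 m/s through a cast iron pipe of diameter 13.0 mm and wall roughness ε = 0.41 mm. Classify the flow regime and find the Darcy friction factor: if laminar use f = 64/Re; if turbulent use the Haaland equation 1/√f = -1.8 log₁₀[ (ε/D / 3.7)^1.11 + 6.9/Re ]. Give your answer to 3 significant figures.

f ≈ 0.181

Re = ρVD/μ = 0.772·0.352·0.013/1e-05 = 353.3.
Re < 2300 → laminar, so f = 64/Re = 0.1812 (roughness is irrelevant in laminar flow).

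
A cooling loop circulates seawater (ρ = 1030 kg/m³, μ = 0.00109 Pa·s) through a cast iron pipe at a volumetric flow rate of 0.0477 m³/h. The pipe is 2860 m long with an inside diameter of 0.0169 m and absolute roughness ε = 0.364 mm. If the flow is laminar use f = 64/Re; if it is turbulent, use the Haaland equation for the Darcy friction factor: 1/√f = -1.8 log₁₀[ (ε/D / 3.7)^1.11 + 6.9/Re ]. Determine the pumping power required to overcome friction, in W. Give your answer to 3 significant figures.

P ≈ 0.273 W

Q = 0.0477 m³/h = 0.0477/3600 = 1.325e-05 m³/s.
Cross-sectional area A = πD²/4 = π(0.0169)²/4 = 0.0002243 m²; mean velocity V = Q/A = 1.325e-05/0.0002243 = 0.05907 m/s.
Reynolds number Re = ρVD/μ = 1030 · 0.05907 · 0.0169 / 0.00109 = 943.3.
Re < 2300 → laminar flow, so f = 64/Re = 64/943.3 = 0.06785 (the turbulent correlation is not needed).
Darcy-Weisbach: ΔP = f(L/D)(ρV²/2) = 0.06785·(2860/0.0169)·(1030·0.05907²/2) = 0.06785·1.692e+05·1.797 = 2.063e+04 Pa.
Pumping power P = QΔP = 1.325e-05·2.063e+04 = 0.2734 W = 0.273 W.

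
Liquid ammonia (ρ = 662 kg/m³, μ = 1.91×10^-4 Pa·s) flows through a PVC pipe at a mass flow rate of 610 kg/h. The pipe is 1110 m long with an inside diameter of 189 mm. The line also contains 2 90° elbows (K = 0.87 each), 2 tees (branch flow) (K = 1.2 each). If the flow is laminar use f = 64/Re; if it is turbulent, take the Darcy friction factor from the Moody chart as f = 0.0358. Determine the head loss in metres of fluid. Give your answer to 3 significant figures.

ṁ = 610 kg/h = 610/3600 = 0.1694 kg/s.
A = πD²/4 = π(0.189)²/4 = 0.02806 m²; mean velocity V = ṁ/(ρA) = 0.1694/(662 · 0.02806) = 0.009123 m/s.
Reynolds number Re = ρVD/μ = 662 · 0.009123 · 0.189 / 0.000191 = 5976.
Re > 4000 → turbulent; use the Moody-chart value f = 0.0358.
Total minor-loss coefficient ΣK = 2·0.87 + 2·1.2 = 4.14.
ΔP = [f·L/D + ΣK]·(ρV²/2) = [0.0358·1110/0.189 + 4.14]·(662·0.009123²/2) = [210.3 + 4.14]·0.02755 = 5.907 Pa.
Head loss h_f = ΔP/(ρg) = 5.907/(662·9.81) = 9.10×10^-4 m.

h_f ≈ 9.10×10^-4 m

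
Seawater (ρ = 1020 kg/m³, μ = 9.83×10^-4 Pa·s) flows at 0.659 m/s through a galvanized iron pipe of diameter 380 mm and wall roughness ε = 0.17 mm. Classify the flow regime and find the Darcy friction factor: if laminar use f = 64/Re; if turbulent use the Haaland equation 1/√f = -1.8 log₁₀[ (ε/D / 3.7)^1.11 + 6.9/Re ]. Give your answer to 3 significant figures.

Re = ρVD/μ = 1020·0.659·0.38/0.000983 = 2.598e+05.
Re > 4000 → turbulent. ε/D = 0.00017/0.38 = 0.000447; Haaland: 1/√f = -1.8 log₁₀[4.48e-05 + 2.66e-05] = 7.464, so f = 0.01795.

f ≈ 0.0180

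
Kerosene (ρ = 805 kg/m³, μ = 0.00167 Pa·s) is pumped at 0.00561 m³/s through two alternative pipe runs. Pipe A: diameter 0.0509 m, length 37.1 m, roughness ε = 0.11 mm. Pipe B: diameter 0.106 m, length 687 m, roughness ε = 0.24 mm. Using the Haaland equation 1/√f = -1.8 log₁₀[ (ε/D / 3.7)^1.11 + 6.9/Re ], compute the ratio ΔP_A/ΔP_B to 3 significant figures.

Pipe A: V = Q/A = 0.00561/0.002035 = 2.757 m/s; Re = 6.764e+04; ε/D = 0.00216; Haaland → f = 0.02602; ΔP_A = f(L/D)(ρV²/2) = 5.802e+04 Pa.
Pipe B: V = Q/A = 0.00561/0.008825 = 0.6357 m/s; Re = 3.248e+04; ε/D = 0.00226; Haaland → f = 0.02808; ΔP_B = f(L/D)(ρV²/2) = 2.96e+04 Pa.
ΔP_A/ΔP_B = 5.802e+04/2.96e+04 = 1.96.

ΔP_A/ΔP_B ≈ 1.96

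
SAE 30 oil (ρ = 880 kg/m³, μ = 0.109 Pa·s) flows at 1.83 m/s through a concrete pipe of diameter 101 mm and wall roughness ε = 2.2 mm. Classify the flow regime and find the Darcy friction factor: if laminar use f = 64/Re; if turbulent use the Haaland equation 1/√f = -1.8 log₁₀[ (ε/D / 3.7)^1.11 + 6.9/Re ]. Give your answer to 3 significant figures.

f ≈ 0.0429

Re = ρVD/μ = 880·1.83·0.101/0.109 = 1492.
Re < 2300 → laminar, so f = 64/Re = 0.04289 (roughness is irrelevant in laminar flow).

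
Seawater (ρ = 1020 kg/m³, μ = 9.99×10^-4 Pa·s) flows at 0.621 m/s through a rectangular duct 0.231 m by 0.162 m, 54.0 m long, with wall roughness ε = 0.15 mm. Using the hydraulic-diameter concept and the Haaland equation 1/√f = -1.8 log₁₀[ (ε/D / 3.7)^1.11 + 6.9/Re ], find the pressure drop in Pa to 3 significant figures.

ΔP ≈ 1160 Pa

Hydraulic diameter D_h = 4A/P = 4·(0.231·0.162)/(2·(0.231+0.162)) = 0.1497/0.786 = 0.1904 m.
Re = ρVD_h/μ = 1020·0.621·0.1904/0.000999 = 1.208e+05.
ε/D_h = 0.00015/0.1904 = 0.000788; Haaland gives 1/√f = -1.8 log₁₀[8.4e-05+5.71e-05] = 6.931, so f = 0.02082.
ΔP = f(L/D_h)(ρV²/2) = 0.02082·54/0.1904·196.7 = 1161 Pa.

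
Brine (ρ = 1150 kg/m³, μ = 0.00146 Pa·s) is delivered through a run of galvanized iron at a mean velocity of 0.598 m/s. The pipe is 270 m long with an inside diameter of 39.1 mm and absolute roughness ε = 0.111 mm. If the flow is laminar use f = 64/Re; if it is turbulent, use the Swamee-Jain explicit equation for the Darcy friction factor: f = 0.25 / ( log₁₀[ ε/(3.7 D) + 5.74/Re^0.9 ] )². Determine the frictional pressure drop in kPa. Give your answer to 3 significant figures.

Reynolds number Re = ρVD/μ = 1150 · 0.598 · 0.0391 / 0.00146 = 1.842e+04.
Re > 4000 → turbulent. Relative roughness ε/D = 0.000111/0.0391 = 0.00284. Swamee-Jain: f = 0.25/(log₁₀[0.00284/3.7 + 5.74/1.842e+04^0.9])² = 0.25/(log₁₀[0.000767 + 0.000832])² = 0.25/(-2.796)² = 0.03198.
Darcy-Weisbach: ΔP = f(L/D)(ρV²/2) = 0.03198·(270/0.0391)·(1150·0.598²/2) = 0.03198·6905·205.6 = 4.541e+04 Pa.
ΔP = 4.541e+04 Pa = 45.4 kPa.

ΔP ≈ 45.4 kPa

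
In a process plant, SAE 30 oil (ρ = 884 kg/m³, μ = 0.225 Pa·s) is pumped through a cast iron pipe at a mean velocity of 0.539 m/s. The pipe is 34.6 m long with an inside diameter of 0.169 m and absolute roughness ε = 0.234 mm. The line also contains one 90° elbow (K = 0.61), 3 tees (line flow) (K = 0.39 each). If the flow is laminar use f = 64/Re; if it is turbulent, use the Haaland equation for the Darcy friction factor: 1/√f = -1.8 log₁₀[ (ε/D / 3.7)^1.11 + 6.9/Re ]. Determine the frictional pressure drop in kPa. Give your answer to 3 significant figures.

ΔP ≈ 4.93 kPa

Reynolds number Re = ρVD/μ = 884 · 0.539 · 0.169 / 0.225 = 357.9.
Re < 2300 → laminar flow, so f = 64/Re = 64/357.9 = 0.1788 (the turbulent correlation is not needed).
Total minor-loss coefficient ΣK = 1·0.61 + 3·0.39 = 1.78.
ΔP = [f·L/D + ΣK]·(ρV²/2) = [0.1788·34.6/0.169 + 1.78]·(884·0.539²/2) = [36.61 + 1.78]·128.4 = 4930 Pa.
ΔP = 4930 Pa = 4.93 kPa.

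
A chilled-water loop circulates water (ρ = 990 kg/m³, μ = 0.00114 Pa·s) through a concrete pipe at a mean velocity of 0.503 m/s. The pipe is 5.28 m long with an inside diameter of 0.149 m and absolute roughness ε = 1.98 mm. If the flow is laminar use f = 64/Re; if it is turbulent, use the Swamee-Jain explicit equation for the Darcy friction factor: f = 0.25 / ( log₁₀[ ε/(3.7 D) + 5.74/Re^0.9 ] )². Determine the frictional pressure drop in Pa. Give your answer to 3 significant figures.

ΔP ≈ 190 Pa

Reynolds number Re = ρVD/μ = 990 · 0.503 · 0.149 / 0.00114 = 6.509e+04.
Re > 4000 → turbulent. Relative roughness ε/D = 0.00198/0.149 = 0.0133. Swamee-Jain: f = 0.25/(log₁₀[0.0133/3.7 + 5.74/6.509e+04^0.9])² = 0.25/(log₁₀[0.00359 + 0.000267])² = 0.25/(-2.414)² = 0.04292.
Darcy-Weisbach: ΔP = f(L/D)(ρV²/2) = 0.04292·(5.28/0.149)·(990·0.503²/2) = 0.04292·35.44·125.2 = 190.5 Pa.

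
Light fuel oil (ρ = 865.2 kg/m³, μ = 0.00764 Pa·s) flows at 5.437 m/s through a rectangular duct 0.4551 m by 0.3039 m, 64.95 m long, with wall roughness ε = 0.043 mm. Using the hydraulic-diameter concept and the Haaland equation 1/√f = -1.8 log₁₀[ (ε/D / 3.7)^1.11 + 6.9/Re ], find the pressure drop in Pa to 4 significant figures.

Hydraulic diameter D_h = 4A/P = 4·(0.4551·0.3039)/(2·(0.4551+0.3039)) = 0.5532/1.518 = 0.3644 m.
Re = ρVD_h/μ = 865.2·5.437·0.3644/0.00764 = 2.244e+05.
ε/D_h = 4.3e-05/0.3644 = 0.000118; Haaland gives 1/√f = -1.8 log₁₀[1.02e-05+3.07e-05] = 7.898, so f = 0.01603.
ΔP = f(L/D_h)(ρV²/2) = 0.01603·64.95/0.3644·1.279e+04 = 3.654e+04 Pa.

ΔP ≈ 36540 Pa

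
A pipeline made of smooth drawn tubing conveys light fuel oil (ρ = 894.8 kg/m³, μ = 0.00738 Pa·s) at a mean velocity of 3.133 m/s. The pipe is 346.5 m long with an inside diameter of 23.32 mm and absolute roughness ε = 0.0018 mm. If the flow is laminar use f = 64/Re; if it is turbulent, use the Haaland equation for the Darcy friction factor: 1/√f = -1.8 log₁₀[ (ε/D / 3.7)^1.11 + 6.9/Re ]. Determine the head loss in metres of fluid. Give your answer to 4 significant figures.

Reynolds number Re = ρVD/μ = 894.8 · 3.133 · 0.02332 / 0.00738 = 8858.
Re > 4000 → turbulent. Relative roughness ε/D = 1.8e-06/0.02332 = 7.72e-05. Haaland: 1/√f = -1.8 log₁₀[(7.72e-05/3.7)^1.11 + 6.9/8858] = -1.8 log₁₀[6.37e-06 + 0.000779] = 5.589, so f = 0.03201.
Darcy-Weisbach: ΔP = f(L/D)(ρV²/2) = 0.03201·(346.5/0.02332)·(894.8·3.133²/2) = 0.03201·1.486e+04·4392 = 2.089e+06 Pa.
Head loss h_f = ΔP/(ρg) = 2.089e+06/(894.8·9.81) = 238.0 m.

h_f ≈ 238.0 m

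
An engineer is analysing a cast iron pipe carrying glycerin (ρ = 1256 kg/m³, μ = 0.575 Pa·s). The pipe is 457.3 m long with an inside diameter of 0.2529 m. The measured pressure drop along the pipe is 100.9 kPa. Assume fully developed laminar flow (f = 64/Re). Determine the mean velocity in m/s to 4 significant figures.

V ≈ 0.7670 m/s

For laminar flow, f = 64/Re with Re = ρVD/μ, so Darcy-Weisbach reduces to ΔP = 32μLV/D². Solving for V: V = ΔP·D²/(32μL) = 1.009e+05·(0.2529)²/(32·0.575·457.3) = 0.767 m/s.
Check: Re = ρVD/μ = 1256·0.767·0.2529/0.575 = 423.7 < 2300, so the laminar assumption holds.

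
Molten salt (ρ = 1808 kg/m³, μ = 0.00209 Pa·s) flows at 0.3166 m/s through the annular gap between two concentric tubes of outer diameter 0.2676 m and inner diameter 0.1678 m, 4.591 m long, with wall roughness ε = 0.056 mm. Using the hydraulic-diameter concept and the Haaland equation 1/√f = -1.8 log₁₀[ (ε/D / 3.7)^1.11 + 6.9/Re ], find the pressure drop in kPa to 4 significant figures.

Hydraulic diameter D_h = 4A/P = D_o - D_i = 0.2676 - 0.1678 = 0.0998 m.
Re = ρVD_h/μ = 1808·0.3166·0.0998/0.00209 = 2.733e+04.
ε/D_h = 5.6e-05/0.0998 = 0.000561; Haaland gives 1/√f = -1.8 log₁₀[5.76e-05+0.000252] = 6.315, so f = 0.02507.
ΔP = f(L/D_h)(ρV²/2) = 0.02507·4.591/0.0998·90.61 = 104.5 Pa.
ΔP = 0.1045 kPa.

ΔP ≈ 0.1045 kPa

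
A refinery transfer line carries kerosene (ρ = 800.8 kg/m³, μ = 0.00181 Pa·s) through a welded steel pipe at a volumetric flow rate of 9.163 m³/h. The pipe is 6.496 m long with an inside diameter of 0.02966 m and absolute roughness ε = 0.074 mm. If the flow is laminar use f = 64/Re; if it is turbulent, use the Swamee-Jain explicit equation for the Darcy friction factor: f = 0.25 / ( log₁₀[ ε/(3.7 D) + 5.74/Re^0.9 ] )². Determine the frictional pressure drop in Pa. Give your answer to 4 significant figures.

Q = 9.163 m³/h = 9.163/3600 = 0.002545 m³/s.
Cross-sectional area A = πD²/4 = π(0.02966)²/4 = 0.0006909 m²; mean velocity V = Q/A = 0.002545/0.0006909 = 3.684 m/s.
Reynolds number Re = ρVD/μ = 800.8 · 3.684 · 0.02966 / 0.00181 = 4.834e+04.
Re > 4000 → turbulent. Relative roughness ε/D = 7.4e-05/0.02966 = 0.00249. Swamee-Jain: f = 0.25/(log₁₀[0.00249/3.7 + 5.74/4.834e+04^0.9])² = 0.25/(log₁₀[0.000674 + 0.000349])² = 0.25/(-2.99)² = 0.02797.
Darcy-Weisbach: ΔP = f(L/D)(ρV²/2) = 0.02797·(6.496/0.02966)·(800.8·3.684²/2) = 0.02797·219·5434 = 3.328e+04 Pa.

ΔP ≈ 33280 Pa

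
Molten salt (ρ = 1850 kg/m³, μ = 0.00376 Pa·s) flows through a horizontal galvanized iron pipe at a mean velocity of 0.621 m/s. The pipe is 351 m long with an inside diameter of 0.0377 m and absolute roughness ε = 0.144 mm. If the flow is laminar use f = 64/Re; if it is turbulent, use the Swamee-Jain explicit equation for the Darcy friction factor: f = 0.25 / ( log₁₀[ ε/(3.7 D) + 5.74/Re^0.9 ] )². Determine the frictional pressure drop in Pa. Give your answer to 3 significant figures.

ΔP ≈ 119000 Pa

Reynolds number Re = ρVD/μ = 1850 · 0.621 · 0.0377 / 0.00376 = 1.152e+04.
Re > 4000 → turbulent. Relative roughness ε/D = 0.000144/0.0377 = 0.00382. Swamee-Jain: f = 0.25/(log₁₀[0.00382/3.7 + 5.74/1.152e+04^0.9])² = 0.25/(log₁₀[0.00103 + 0.00127])² = 0.25/(-2.638)² = 0.03593.
Darcy-Weisbach: ΔP = f(L/D)(ρV²/2) = 0.03593·(351/0.0377)·(1850·0.621²/2) = 0.03593·9310·356.7 = 1.193e+05 Pa.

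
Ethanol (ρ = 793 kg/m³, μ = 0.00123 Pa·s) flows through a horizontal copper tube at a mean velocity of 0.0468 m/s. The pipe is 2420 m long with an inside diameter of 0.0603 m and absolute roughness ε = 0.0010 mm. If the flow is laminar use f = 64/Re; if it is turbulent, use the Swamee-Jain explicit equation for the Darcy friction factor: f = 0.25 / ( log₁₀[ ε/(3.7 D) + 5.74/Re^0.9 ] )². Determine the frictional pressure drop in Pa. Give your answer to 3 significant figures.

ΔP ≈ 1230 Pa

Reynolds number Re = ρVD/μ = 793 · 0.0468 · 0.0603 / 0.00123 = 1819.
Re < 2300 → laminar flow, so f = 64/Re = 64/1819 = 0.03518 (the turbulent correlation is not needed).
Darcy-Weisbach: ΔP = f(L/D)(ρV²/2) = 0.03518·(2420/0.0603)·(793·0.0468²/2) = 0.03518·4.013e+04·0.8684 = 1226 Pa.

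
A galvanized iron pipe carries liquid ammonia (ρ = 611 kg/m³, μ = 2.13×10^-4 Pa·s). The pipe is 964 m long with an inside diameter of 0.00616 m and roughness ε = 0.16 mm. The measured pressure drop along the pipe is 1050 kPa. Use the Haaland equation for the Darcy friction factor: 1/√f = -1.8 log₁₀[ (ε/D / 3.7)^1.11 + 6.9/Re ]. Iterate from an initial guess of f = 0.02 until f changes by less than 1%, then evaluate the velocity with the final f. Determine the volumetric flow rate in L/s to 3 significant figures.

Rearranging Darcy-Weisbach: V = √(2·ΔP·D/(f·L·ρ)). With ε/D = 0.00016/0.00616 = 0.026, iterate starting from f = 0.02:
  f = 0.02 → V = √(2·1.05e+06·0.00616/(0.02·964·611)) = 1.048 m/s; Re = ρVD/μ = 1.852e+04; f → 0.05577
  f = 0.05577 → V = 0.6275 m/s; Re = 1.109e+04; f → 0.05691
  f = 0.05691 → V = 0.6212 m/s; Re = 1.098e+04; f → 0.05694
Converged (Δf/f < 1%). With the final f = 0.05694: V = √(2·1.05e+06·0.00616/(0.05694·964·611)) = 0.6211 m/s.
Q = V·A = 0.6211·(π/4·0.00616²) = 1.851e-05 m³/s = 0.0185 L/s.

Q ≈ 0.0185 L/s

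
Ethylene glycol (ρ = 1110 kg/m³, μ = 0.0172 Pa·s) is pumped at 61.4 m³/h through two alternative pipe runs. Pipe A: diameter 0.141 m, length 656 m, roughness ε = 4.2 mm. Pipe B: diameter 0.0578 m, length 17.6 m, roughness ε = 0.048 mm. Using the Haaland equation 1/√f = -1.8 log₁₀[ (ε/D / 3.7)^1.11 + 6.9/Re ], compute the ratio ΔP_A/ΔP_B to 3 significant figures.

ΔP_A/ΔP_B ≈ 0.988

Pipe A: V = Q/A = 0.01706/0.01561 = 1.092 m/s; Re = 9939; ε/D = 0.0298; Haaland → f = 0.06015; ΔP_A = f(L/D)(ρV²/2) = 1.853e+05 Pa.
Pipe B: V = Q/A = 0.01706/0.002624 = 6.5 m/s; Re = 2.425e+04; ε/D = 0.00083; Haaland → f = 0.02627; ΔP_B = f(L/D)(ρV²/2) = 1.876e+05 Pa.
ΔP_A/ΔP_B = 1.853e+05/1.876e+05 = 0.988.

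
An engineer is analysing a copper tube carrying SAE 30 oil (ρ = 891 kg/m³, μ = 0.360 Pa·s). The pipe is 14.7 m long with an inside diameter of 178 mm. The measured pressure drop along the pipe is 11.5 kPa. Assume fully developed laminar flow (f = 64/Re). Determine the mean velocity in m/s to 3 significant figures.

V ≈ 2.15 m/s

For laminar flow, f = 64/Re with Re = ρVD/μ, so Darcy-Weisbach reduces to ΔP = 32μLV/D². Solving for V: V = ΔP·D²/(32μL) = 1.15e+04·(0.178)²/(32·0.36·14.7) = 2.152 m/s.
Check: Re = ρVD/μ = 891·2.152·0.178/0.36 = 947.9 < 2300, so the laminar assumption holds.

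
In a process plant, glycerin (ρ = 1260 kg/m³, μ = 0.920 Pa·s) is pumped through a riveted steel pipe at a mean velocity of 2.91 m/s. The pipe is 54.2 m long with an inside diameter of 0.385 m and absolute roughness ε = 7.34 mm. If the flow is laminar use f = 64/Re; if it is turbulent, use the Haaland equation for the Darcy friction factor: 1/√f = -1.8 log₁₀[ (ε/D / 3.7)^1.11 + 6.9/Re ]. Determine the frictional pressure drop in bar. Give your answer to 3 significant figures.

Reynolds number Re = ρVD/μ = 1260 · 2.91 · 0.385 / 0.92 = 1534.
Re < 2300 → laminar flow, so f = 64/Re = 64/1534 = 0.04171 (the turbulent correlation is not needed).
Darcy-Weisbach: ΔP = f(L/D)(ρV²/2) = 0.04171·(54.2/0.385)·(1260·2.91²/2) = 0.04171·140.8·5335 = 3.133e+04 Pa.
ΔP = 3.133e+04 Pa = 0.313 bar.

ΔP ≈ 0.313 bar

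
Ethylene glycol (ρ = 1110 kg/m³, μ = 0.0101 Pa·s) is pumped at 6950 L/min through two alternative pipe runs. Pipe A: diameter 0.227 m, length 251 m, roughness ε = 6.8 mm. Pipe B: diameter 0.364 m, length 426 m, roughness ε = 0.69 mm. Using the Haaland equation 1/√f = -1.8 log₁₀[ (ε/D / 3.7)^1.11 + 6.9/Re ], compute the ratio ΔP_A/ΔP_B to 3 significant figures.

ΔP_A/ΔP_B ≈ 13.7

Pipe A: V = Q/A = 0.1158/0.04047 = 2.862 m/s; Re = 7.14e+04; ε/D = 0.03; Haaland → f = 0.05769; ΔP_A = f(L/D)(ρV²/2) = 2.9e+05 Pa.
Pipe B: V = Q/A = 0.1158/0.1041 = 1.113 m/s; Re = 4.453e+04; ε/D = 0.0019; Haaland → f = 0.02634; ΔP_B = f(L/D)(ρV²/2) = 2.12e+04 Pa.
ΔP_A/ΔP_B = 2.9e+05/2.12e+04 = 13.7.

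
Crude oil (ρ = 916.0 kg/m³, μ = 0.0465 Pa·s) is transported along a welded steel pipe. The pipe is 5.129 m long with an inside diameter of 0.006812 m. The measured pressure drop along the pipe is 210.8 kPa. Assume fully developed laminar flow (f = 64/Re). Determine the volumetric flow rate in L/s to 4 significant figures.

Q ≈ 0.04671 L/s

For laminar flow, f = 64/Re with Re = ρVD/μ, so Darcy-Weisbach reduces to ΔP = 32μLV/D². Solving for V: V = ΔP·D²/(32μL) = 2.108e+05·(0.006812)²/(32·0.0465·5.129) = 1.282 m/s.
Check: Re = ρVD/μ = 916·1.282·0.006812/0.0465 = 172 < 2300, so the laminar assumption holds.
Q = V·A = 1.282·(π/4·0.006812²) = 4.671e-05 m³/s = 0.04671 L/s.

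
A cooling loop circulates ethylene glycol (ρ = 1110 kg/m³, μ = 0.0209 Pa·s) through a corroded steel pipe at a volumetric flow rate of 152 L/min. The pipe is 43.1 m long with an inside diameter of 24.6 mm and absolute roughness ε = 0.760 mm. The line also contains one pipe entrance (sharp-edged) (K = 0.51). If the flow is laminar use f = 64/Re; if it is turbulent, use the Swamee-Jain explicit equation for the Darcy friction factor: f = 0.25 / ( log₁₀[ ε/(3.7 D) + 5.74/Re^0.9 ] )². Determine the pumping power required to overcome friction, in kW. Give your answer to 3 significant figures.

P ≈ 4.46 kW

Q = 152 L/min = 152/60000 = 0.002533 m³/s.
Cross-sectional area A = πD²/4 = π(0.0246)²/4 = 0.0004753 m²; mean velocity V = Q/A = 0.002533/0.0004753 = 5.33 m/s.
Reynolds number Re = ρVD/μ = 1110 · 5.33 · 0.0246 / 0.0209 = 6964.
Re > 4000 → turbulent. Relative roughness ε/D = 0.00076/0.0246 = 0.0309. Swamee-Jain: f = 0.25/(log₁₀[0.0309/3.7 + 5.74/6964^0.9])² = 0.25/(log₁₀[0.00835 + 0.002])² = 0.25/(-1.985)² = 0.06344.
Total minor-loss coefficient ΣK = 1·0.51 = 0.51.
ΔP = [f·L/D + ΣK]·(ρV²/2) = [0.06344·43.1/0.0246 + 0.51]·(1110·5.33²/2) = [111.1 + 0.51]·1.577e+04 = 1.76e+06 Pa.
Pumping power P = QΔP = 0.002533·1.76e+06 = 4460 W = 4.46 kW.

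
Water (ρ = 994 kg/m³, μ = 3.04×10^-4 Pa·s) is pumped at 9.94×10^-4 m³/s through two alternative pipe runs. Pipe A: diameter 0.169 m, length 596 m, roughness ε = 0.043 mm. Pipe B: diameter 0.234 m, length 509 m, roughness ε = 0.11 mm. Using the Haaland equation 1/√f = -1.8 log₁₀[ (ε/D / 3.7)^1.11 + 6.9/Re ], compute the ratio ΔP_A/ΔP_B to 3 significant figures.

ΔP_A/ΔP_B ≈ 5.44

Pipe A: V = Q/A = 0.000994/0.02243 = 0.04431 m/s; Re = 2.449e+04; ε/D = 0.000254; Haaland → f = 0.02499; ΔP_A = f(L/D)(ρV²/2) = 85.99 Pa.
Pipe B: V = Q/A = 0.000994/0.04301 = 0.02311 m/s; Re = 1.768e+04; ε/D = 0.00047; Haaland → f = 0.02736; ΔP_B = f(L/D)(ρV²/2) = 15.8 Pa.
ΔP_A/ΔP_B = 85.99/15.8 = 5.44.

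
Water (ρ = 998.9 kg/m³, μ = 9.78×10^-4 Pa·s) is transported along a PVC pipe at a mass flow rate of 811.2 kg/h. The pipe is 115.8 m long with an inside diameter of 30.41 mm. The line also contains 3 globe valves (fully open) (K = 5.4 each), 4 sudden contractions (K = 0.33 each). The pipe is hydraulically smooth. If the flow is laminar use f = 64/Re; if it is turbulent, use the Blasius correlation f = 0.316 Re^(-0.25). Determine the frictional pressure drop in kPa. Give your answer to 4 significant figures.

ΔP ≈ 6.694 kPa

ṁ = 811.2 kg/h = 811.2/3600 = 0.2253 kg/s.
A = πD²/4 = π(0.03041)²/4 = 0.0007263 m²; mean velocity V = ṁ/(ρA) = 0.2253/(998.9 · 0.0007263) = 0.3106 m/s.
Reynolds number Re = ρVD/μ = 998.9 · 0.3106 · 0.03041 / 0.000978 = 9647.
Re > 4000 → turbulent. Smooth-pipe (Blasius): f = 0.316 Re^(-0.25) = 0.316/(9647)^0.25 = 0.03189.
Total minor-loss coefficient ΣK = 3·5.4 + 4·0.33 = 17.5.
ΔP = [f·L/D + ΣK]·(ρV²/2) = [0.03189·115.8/0.03041 + 17.5]·(998.9·0.3106²/2) = [121.4 + 17.5]·48.18 = 6694 Pa.
ΔP = 6694 Pa = 6.694 kPa.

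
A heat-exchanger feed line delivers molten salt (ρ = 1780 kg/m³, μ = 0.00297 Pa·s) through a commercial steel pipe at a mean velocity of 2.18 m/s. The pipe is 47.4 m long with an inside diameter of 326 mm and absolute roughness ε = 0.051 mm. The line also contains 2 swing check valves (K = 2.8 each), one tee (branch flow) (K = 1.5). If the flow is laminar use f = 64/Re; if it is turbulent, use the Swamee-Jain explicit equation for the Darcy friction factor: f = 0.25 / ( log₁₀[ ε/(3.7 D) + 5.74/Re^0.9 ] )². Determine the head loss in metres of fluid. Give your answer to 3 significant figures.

Reynolds number Re = ρVD/μ = 1780 · 2.18 · 0.326 / 0.00297 = 4.259e+05.
Re > 4000 → turbulent. Relative roughness ε/D = 5.1e-05/0.326 = 0.000156. Swamee-Jain: f = 0.25/(log₁₀[0.000156/3.7 + 5.74/4.259e+05^0.9])² = 0.25/(log₁₀[4.23e-05 + 4.93e-05])² = 0.25/(-4.038)² = 0.01533.
Total minor-loss coefficient ΣK = 2·2.8 + 1·1.5 = 7.1.
ΔP = [f·L/D + ΣK]·(ρV²/2) = [0.01533·47.4/0.326 + 7.1]·(1780·2.18²/2) = [2.229 + 7.1]·4230 = 3.946e+04 Pa.
Head loss h_f = ΔP/(ρg) = 3.946e+04/(1780·9.81) = 2.26 m.

h_f ≈ 2.26 m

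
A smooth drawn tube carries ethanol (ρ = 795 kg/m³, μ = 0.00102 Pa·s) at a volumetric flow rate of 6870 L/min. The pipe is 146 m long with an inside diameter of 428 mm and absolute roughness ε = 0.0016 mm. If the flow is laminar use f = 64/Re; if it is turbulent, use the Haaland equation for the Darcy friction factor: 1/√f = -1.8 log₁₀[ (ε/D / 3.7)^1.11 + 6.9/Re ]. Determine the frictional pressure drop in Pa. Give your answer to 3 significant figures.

ΔP ≈ 1260 Pa

Q = 6870 L/min = 6870/60000 = 0.1145 m³/s.
Cross-sectional area A = πD²/4 = π(0.428)²/4 = 0.1439 m²; mean velocity V = Q/A = 0.1145/0.1439 = 0.7958 m/s.
Reynolds number Re = ρVD/μ = 795 · 0.7958 · 0.428 / 0.00102 = 2.655e+05.
Re > 4000 → turbulent. Relative roughness ε/D = 1.6e-06/0.428 = 3.74e-06. Haaland: 1/√f = -1.8 log₁₀[(3.74e-06/3.7)^1.11 + 6.9/2.655e+05] = -1.8 log₁₀[2.21e-07 + 2.6e-05] = 8.247, so f = 0.0147.
Darcy-Weisbach: ΔP = f(L/D)(ρV²/2) = 0.0147·(146/0.428)·(795·0.7958²/2) = 0.0147·341.1·251.8 = 1263 Pa.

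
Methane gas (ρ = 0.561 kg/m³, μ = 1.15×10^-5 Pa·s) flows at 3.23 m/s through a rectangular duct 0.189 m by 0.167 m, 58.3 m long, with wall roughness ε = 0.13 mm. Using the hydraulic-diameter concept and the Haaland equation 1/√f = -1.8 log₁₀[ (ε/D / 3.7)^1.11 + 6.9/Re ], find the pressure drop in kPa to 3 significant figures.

ΔP ≈ 0.0244 kPa

Hydraulic diameter D_h = 4A/P = 4·(0.189·0.167)/(2·(0.189+0.167)) = 0.1263/0.712 = 0.1773 m.
Re = ρVD_h/μ = 0.561·3.23·0.1773/1.15e-05 = 2.794e+04.
ε/D_h = 0.00013/0.1773 = 0.000733; Haaland gives 1/√f = -1.8 log₁₀[7.76e-05+0.000247] = 6.28, so f = 0.02536.
ΔP = f(L/D_h)(ρV²/2) = 0.02536·58.3/0.1773·2.926 = 24.4 Pa.
ΔP = 0.0244 kPa.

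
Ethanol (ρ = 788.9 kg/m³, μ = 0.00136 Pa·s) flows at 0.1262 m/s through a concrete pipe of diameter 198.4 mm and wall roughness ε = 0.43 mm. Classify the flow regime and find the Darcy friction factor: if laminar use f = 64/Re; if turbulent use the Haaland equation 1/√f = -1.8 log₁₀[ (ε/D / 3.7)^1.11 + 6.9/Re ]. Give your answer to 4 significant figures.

Re = ρVD/μ = 788.9·0.1262·0.1984/0.00136 = 1.452e+04.
Re > 4000 → turbulent. ε/D = 0.00043/0.1984 = 0.00217; Haaland: 1/√f = -1.8 log₁₀[0.000258 + 0.000475] = 5.642, so f = 0.03141.

f ≈ 0.03141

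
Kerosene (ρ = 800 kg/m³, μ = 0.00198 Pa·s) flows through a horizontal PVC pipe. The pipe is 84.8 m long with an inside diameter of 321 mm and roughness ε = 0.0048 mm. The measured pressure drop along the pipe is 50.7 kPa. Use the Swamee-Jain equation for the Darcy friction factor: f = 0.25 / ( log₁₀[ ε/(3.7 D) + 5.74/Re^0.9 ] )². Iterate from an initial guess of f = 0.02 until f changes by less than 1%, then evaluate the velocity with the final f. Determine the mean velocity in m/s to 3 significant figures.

V ≈ 6.23 m/s

Rearranging Darcy-Weisbach: V = √(2·ΔP·D/(f·L·ρ)). With ε/D = 4.8e-06/0.321 = 1.5e-05, iterate starting from f = 0.02:
  f = 0.02 → V = √(2·5.07e+04·0.321/(0.02·84.8·800)) = 4.898 m/s; Re = ρVD/μ = 6.352e+05; f → 0.01282
  f = 0.01282 → V = 6.117 m/s; Re = 7.934e+05; f → 0.01239
  f = 0.01239 → V = 6.223 m/s; Re = 8.072e+05; f → 0.01236
Converged (Δf/f < 1%). With the final f = 0.01236: V = √(2·5.07e+04·0.321/(0.01236·84.8·800)) = 6.232 m/s.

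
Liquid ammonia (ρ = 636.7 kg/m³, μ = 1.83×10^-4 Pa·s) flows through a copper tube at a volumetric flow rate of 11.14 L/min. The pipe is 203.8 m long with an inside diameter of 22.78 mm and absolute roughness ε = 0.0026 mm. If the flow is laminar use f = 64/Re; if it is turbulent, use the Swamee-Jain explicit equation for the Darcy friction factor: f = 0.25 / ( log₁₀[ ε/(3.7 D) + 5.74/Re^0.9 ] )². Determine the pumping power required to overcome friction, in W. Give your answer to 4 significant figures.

Q = 11.14 L/min = 11.14/60000 = 0.0001857 m³/s.
Cross-sectional area A = πD²/4 = π(0.02278)²/4 = 0.0004076 m²; mean velocity V = Q/A = 0.0001857/0.0004076 = 0.4556 m/s.
Reynolds number Re = ρVD/μ = 636.7 · 0.4556 · 0.02278 / 0.000183 = 3.611e+04.
Re > 4000 → turbulent. Relative roughness ε/D = 2.6e-06/0.02278 = 0.000114. Swamee-Jain: f = 0.25/(log₁₀[0.000114/3.7 + 5.74/3.611e+04^0.9])² = 0.25/(log₁₀[3.08e-05 + 0.000454])² = 0.25/(-3.314)² = 0.02276.
Darcy-Weisbach: ΔP = f(L/D)(ρV²/2) = 0.02276·(203.8/0.02278)·(636.7·0.4556²/2) = 0.02276·8946·66.07 = 1.345e+04 Pa.
Pumping power P = QΔP = 0.0001857·1.345e+04 = 2.4975 W = 2.497 W.

P ≈ 2.497 W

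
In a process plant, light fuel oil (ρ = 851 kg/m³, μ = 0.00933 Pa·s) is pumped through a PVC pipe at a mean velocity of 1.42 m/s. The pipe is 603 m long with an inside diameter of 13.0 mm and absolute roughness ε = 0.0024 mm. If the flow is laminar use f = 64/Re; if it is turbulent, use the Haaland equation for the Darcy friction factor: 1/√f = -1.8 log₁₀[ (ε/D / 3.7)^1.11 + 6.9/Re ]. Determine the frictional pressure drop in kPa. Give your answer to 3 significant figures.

ΔP ≈ 1510 kPa

Reynolds number Re = ρVD/μ = 851 · 1.42 · 0.013 / 0.00933 = 1684.
Re < 2300 → laminar flow, so f = 64/Re = 64/1684 = 0.03801 (the turbulent correlation is not needed).
Darcy-Weisbach: ΔP = f(L/D)(ρV²/2) = 0.03801·(603/0.013)·(851·1.42²/2) = 0.03801·4.638e+04·858 = 1.513e+06 Pa.
ΔP = 1.513e+06 Pa = 1510 kPa.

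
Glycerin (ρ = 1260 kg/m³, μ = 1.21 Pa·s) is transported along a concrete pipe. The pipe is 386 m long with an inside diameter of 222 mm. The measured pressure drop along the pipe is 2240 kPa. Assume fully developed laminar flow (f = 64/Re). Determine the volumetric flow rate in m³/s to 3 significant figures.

For laminar flow, f = 64/Re with Re = ρVD/μ, so Darcy-Weisbach reduces to ΔP = 32μLV/D². Solving for V: V = ΔP·D²/(32μL) = 2.24e+06·(0.222)²/(32·1.21·386) = 7.386 m/s.
Check: Re = ρVD/μ = 1260·7.386·0.222/1.21 = 1708 < 2300, so the laminar assumption holds.
Q = V·A = 7.386·(π/4·0.222²) = 0.2859 m³/s = 0.286 m³/s.

Q ≈ 0.286 m³/s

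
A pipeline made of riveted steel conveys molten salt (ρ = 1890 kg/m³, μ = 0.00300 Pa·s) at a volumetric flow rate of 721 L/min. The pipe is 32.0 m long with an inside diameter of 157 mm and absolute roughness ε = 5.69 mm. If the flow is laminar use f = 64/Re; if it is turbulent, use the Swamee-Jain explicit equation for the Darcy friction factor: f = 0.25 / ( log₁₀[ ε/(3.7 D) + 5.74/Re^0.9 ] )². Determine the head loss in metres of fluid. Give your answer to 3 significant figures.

h_f ≈ 0.251 m

Q = 721 L/min = 721/60000 = 0.01202 m³/s.
Cross-sectional area A = πD²/4 = π(0.157)²/4 = 0.01936 m²; mean velocity V = Q/A = 0.01202/0.01936 = 0.6207 m/s.
Reynolds number Re = ρVD/μ = 1890 · 0.6207 · 0.157 / 0.003 = 6.14e+04.
Re > 4000 → turbulent. Relative roughness ε/D = 0.00569/0.157 = 0.0362. Swamee-Jain: f = 0.25/(log₁₀[0.0362/3.7 + 5.74/6.14e+04^0.9])² = 0.25/(log₁₀[0.0098 + 0.000282])² = 0.25/(-1.997)² = 0.06271.
Darcy-Weisbach: ΔP = f(L/D)(ρV²/2) = 0.06271·(32/0.157)·(1890·0.6207²/2) = 0.06271·203.8·364.1 = 4654 Pa.
Head loss h_f = ΔP/(ρg) = 4654/(1890·9.81) = 0.251 m.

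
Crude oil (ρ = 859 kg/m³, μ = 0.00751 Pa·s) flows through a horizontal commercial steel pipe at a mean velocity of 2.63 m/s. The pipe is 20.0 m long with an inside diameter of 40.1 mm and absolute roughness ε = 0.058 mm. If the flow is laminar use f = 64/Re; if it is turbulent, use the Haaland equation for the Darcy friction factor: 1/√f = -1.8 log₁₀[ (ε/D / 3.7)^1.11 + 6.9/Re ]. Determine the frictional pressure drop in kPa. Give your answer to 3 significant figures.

Reynolds number Re = ρVD/μ = 859 · 2.63 · 0.0401 / 0.00751 = 1.206e+04.
Re > 4000 → turbulent. Relative roughness ε/D = 5.8e-05/0.0401 = 0.00145. Haaland: 1/√f = -1.8 log₁₀[(0.00145/3.7)^1.11 + 6.9/1.206e+04] = -1.8 log₁₀[0.000165 + 0.000572] = 5.639, so f = 0.03145.
Darcy-Weisbach: ΔP = f(L/D)(ρV²/2) = 0.03145·(20/0.0401)·(859·2.63²/2) = 0.03145·498.8·2971 = 4.66e+04 Pa.
ΔP = 4.66e+04 Pa = 46.6 kPa.

ΔP ≈ 46.6 kPa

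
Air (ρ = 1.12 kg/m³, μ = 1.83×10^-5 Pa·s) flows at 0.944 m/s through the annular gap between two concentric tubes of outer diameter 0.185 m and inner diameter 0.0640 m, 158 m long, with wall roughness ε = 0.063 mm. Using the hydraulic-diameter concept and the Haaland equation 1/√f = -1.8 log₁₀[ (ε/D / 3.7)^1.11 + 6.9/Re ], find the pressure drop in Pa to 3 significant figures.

ΔP ≈ 22.6 Pa

Hydraulic diameter D_h = 4A/P = D_o - D_i = 0.185 - 0.064 = 0.121 m.
Re = ρVD_h/μ = 1.12·0.944·0.121/1.83e-05 = 6991.
ε/D_h = 6.3e-05/0.121 = 0.000521; Haaland gives 1/√f = -1.8 log₁₀[5.3e-05+0.000987] = 5.369, so f = 0.03469.
ΔP = f(L/D_h)(ρV²/2) = 0.03469·158/0.121·0.499 = 22.6 Pa.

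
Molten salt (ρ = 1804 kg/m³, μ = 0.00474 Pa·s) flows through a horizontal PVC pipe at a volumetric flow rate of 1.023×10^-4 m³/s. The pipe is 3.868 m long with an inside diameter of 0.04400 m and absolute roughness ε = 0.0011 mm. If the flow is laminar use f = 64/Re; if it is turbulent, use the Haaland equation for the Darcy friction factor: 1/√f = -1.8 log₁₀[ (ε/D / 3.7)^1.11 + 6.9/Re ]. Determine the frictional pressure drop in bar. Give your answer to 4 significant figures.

ΔP ≈ 2.039×10^-4 bar

Cross-sectional area A = πD²/4 = π(0.044)²/4 = 0.001521 m²; mean velocity V = Q/A = 0.0001023/0.001521 = 0.06728 m/s.
Reynolds number Re = ρVD/μ = 1804 · 0.06728 · 0.044 / 0.00474 = 1127.
Re < 2300 → laminar flow, so f = 64/Re = 64/1127 = 0.05681 (the turbulent correlation is not needed).
Darcy-Weisbach: ΔP = f(L/D)(ρV²/2) = 0.05681·(3.868/0.044)·(1804·0.06728²/2) = 0.05681·87.91·4.083 = 20.39 Pa.
ΔP = 20.39 Pa = 2.039×10^-4 bar.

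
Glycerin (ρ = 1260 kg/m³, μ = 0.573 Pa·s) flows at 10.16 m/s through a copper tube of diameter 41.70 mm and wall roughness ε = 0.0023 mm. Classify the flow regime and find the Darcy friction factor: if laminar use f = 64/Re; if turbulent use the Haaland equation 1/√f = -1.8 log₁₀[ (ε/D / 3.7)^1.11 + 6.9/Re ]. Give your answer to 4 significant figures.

f ≈ 0.06870

Re = ρVD/μ = 1260·10.16·0.0417/0.573 = 931.6.
Re < 2300 → laminar, so f = 64/Re = 0.0687 (roughness is irrelevant in laminar flow).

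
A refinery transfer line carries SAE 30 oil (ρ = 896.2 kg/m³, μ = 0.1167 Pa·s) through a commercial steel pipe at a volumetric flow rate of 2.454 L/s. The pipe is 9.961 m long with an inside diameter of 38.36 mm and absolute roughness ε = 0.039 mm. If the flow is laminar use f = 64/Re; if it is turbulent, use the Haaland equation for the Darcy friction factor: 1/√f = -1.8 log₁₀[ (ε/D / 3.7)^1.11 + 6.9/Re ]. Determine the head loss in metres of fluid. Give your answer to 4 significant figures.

Q = 2.454 L/s = 2.454/1000 = 0.002454 m³/s.
Cross-sectional area A = πD²/4 = π(0.03836)²/4 = 0.001156 m²; mean velocity V = Q/A = 0.002454/0.001156 = 2.123 m/s.
Reynolds number Re = ρVD/μ = 896.2 · 2.123 · 0.03836 / 0.117 = 625.5.
Re < 2300 → laminar flow, so f = 64/Re = 64/625.5 = 0.1023 (the turbulent correlation is not needed).
Darcy-Weisbach: ΔP = f(L/D)(ρV²/2) = 0.1023·(9.961/0.03836)·(896.2·2.123²/2) = 0.1023·259.7·2020 = 5.368e+04 Pa.
Head loss h_f = ΔP/(ρg) = 5.368e+04/(896.2·9.81) = 6.105 m.

h_f ≈ 6.105 m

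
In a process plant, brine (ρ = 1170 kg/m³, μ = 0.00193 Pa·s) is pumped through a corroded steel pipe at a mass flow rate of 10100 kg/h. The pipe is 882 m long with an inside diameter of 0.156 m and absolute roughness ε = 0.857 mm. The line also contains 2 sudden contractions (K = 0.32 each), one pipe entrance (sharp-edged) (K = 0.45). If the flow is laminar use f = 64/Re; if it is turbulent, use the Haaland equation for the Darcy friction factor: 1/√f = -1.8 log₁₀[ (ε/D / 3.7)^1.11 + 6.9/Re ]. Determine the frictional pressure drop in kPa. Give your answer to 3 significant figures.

ṁ = 10100 kg/h = 10100/3600 = 2.806 kg/s.
A = πD²/4 = π(0.156)²/4 = 0.01911 m²; mean velocity V = ṁ/(ρA) = 2.806/(1170 · 0.01911) = 0.1255 m/s.
Reynolds number Re = ρVD/μ = 1170 · 0.1255 · 0.156 / 0.00193 = 1.186e+04.
Re > 4000 → turbulent. Relative roughness ε/D = 0.000857/0.156 = 0.00549. Haaland: 1/√f = -1.8 log₁₀[(0.00549/3.7)^1.11 + 6.9/1.186e+04] = -1.8 log₁₀[0.000725 + 0.000582] = 5.191, so f = 0.03711.
Total minor-loss coefficient ΣK = 2·0.32 + 1·0.45 = 1.09.
ΔP = [f·L/D + ΣK]·(ρV²/2) = [0.03711·882/0.156 + 1.09]·(1170·0.1255²/2) = [209.8 + 1.09]·9.208 = 1942 Pa.
ΔP = 1942 Pa = 1.94 kPa.

ΔP ≈ 1.94 kPa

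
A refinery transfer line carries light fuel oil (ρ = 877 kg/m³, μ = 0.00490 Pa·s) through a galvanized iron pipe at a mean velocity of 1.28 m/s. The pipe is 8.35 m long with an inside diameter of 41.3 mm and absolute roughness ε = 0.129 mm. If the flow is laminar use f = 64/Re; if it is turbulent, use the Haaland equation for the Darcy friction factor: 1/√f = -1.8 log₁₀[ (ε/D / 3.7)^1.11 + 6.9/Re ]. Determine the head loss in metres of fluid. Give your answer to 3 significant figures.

Reynolds number Re = ρVD/μ = 877 · 1.28 · 0.0413 / 0.0049 = 9462.
Re > 4000 → turbulent. Relative roughness ε/D = 0.000129/0.0413 = 0.00312. Haaland: 1/√f = -1.8 log₁₀[(0.00312/3.7)^1.11 + 6.9/9462] = -1.8 log₁₀[0.000388 + 0.000729] = 5.314, so f = 0.03542.
Darcy-Weisbach: ΔP = f(L/D)(ρV²/2) = 0.03542·(8.35/0.0413)·(877·1.28²/2) = 0.03542·202.2·718.4 = 5145 Pa.
Head loss h_f = ΔP/(ρg) = 5145/(877·9.81) = 0.598 m.

h_f ≈ 0.598 m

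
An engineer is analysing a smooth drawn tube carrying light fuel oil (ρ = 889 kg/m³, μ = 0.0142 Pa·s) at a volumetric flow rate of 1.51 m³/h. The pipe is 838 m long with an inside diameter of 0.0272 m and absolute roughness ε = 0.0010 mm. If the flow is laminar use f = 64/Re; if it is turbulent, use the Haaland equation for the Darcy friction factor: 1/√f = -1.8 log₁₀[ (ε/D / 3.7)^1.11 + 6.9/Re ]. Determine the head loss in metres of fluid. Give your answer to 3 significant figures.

Q = 1.51 m³/h = 1.51/3600 = 0.0004194 m³/s.
Cross-sectional area A = πD²/4 = π(0.0272)²/4 = 0.0005811 m²; mean velocity V = Q/A = 0.0004194/0.0005811 = 0.7218 m/s.
Reynolds number Re = ρVD/μ = 889 · 0.7218 · 0.0272 / 0.0142 = 1229.
Re < 2300 → laminar flow, so f = 64/Re = 64/1229 = 0.05207 (the turbulent correlation is not needed).
Darcy-Weisbach: ΔP = f(L/D)(ρV²/2) = 0.05207·(838/0.0272)·(889·0.7218²/2) = 0.05207·3.081e+04·231.6 = 3.715e+05 Pa.
Head loss h_f = ΔP/(ρg) = 3.715e+05/(889·9.81) = 42.6 m.

h_f ≈ 42.6 m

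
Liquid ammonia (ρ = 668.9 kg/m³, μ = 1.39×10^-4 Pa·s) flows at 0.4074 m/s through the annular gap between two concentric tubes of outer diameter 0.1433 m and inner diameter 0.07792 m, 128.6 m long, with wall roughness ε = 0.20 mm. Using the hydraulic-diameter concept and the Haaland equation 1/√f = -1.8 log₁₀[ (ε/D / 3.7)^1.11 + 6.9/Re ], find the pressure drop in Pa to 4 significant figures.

ΔP ≈ 2978 Pa

Hydraulic diameter D_h = 4A/P = D_o - D_i = 0.1433 - 0.07792 = 0.06538 m.
Re = ρVD_h/μ = 668.9·0.4074·0.06538/0.000139 = 1.282e+05.
ε/D_h = 0.0002/0.06538 = 0.00306; Haaland gives 1/√f = -1.8 log₁₀[0.000379+5.38e-05] = 6.055, so f = 0.02727.
ΔP = f(L/D_h)(ρV²/2) = 0.02727·128.6/0.06538·55.51 = 2978 Pa.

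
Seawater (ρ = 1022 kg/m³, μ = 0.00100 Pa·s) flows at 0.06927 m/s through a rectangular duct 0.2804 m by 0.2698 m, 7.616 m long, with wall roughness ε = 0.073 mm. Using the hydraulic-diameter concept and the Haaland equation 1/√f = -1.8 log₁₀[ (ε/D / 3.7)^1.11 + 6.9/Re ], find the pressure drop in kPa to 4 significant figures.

Hydraulic diameter D_h = 4A/P = 4·(0.2804·0.2698)/(2·(0.2804+0.2698)) = 0.3026/1.1 = 0.275 m.
Re = ρVD_h/μ = 1022·0.06927·0.275/0.001 = 1.947e+04.
ε/D_h = 7.3e-05/0.275 = 0.000265; Haaland gives 1/√f = -1.8 log₁₀[2.51e-05+0.000354] = 6.157, so f = 0.02638.
ΔP = f(L/D_h)(ρV²/2) = 0.02638·7.616/0.275·2.452 = 1.791 Pa.
ΔP = 0.001791 kPa.

ΔP ≈ 0.001791 kPa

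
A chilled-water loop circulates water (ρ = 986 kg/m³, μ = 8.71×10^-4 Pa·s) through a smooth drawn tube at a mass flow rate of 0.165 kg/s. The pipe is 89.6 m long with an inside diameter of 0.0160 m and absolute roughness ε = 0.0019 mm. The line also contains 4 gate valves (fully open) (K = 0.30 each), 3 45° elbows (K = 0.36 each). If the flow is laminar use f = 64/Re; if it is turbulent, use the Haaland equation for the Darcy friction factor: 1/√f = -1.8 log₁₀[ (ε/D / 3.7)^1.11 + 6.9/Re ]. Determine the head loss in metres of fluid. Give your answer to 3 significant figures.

h_f ≈ 5.58 m

A = πD²/4 = π(0.016)²/4 = 0.0002011 m²; mean velocity V = ṁ/(ρA) = 0.165/(986 · 0.0002011) = 0.8323 m/s.
Reynolds number Re = ρVD/μ = 986 · 0.8323 · 0.016 / 0.000871 = 1.507e+04.
Re > 4000 → turbulent. Relative roughness ε/D = 1.9e-06/0.016 = 0.000119. Haaland: 1/√f = -1.8 log₁₀[(0.000119/3.7)^1.11 + 6.9/1.507e+04] = -1.8 log₁₀[1.03e-05 + 0.000458] = 5.994, so f = 0.02784.
Total minor-loss coefficient ΣK = 4·0.3 + 3·0.36 = 2.28.
ΔP = [f·L/D + ΣK]·(ρV²/2) = [0.02784·89.6/0.016 + 2.28]·(986·0.8323²/2) = [155.9 + 2.28]·341.5 = 5.402e+04 Pa.
Head loss h_f = ΔP/(ρg) = 5.402e+04/(986·9.81) = 5.58 m.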